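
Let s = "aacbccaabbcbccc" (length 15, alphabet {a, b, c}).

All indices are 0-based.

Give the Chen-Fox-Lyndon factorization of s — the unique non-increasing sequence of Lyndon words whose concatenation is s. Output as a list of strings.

["aacbcc", "aabbcbccc"]

emit factor 1: 'aacbcc' (i=0, period=6)
emit factor 2: 'aabbcbccc' (i=6, period=9)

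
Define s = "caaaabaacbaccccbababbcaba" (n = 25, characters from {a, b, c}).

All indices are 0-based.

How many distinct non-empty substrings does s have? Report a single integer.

sorted suffixes:
  #0 SA[0]=24  'a'
  #1 SA[1]=1  'aaaabaacbaccccbababbcaba'
  #2 SA[2]=2  'aaabaacbaccccbababbcaba'
  #3 SA[3]=3  'aabaacbaccccbababbcaba'
  #4 SA[4]=6  'aacbaccccbababbcaba'
  #5 SA[5]=22  'aba'
  #6 SA[6]=4  'abaacbaccccbababbcaba'
  #7 SA[7]=16  'ababbcaba'
  #8 SA[8]=18  'abbcaba'
  #9 SA[9]=7  'acbaccccbababbcaba'
  #10 SA[10]=10  'accccbababbcaba'
  #11 SA[11]=23  'ba'
  #12 SA[12]=5  'baacbaccccbababbcaba'
  #13 SA[13]=15  'bababbcaba'
  #14 SA[14]=17  'babbcaba'
  #15 SA[15]=9  'baccccbababbcaba'
  #16 SA[16]=19  'bbcaba'
  #17 SA[17]=20  'bcaba'
  #18 SA[18]=0  'caaaabaacbaccccbababbcaba'
  #19 SA[19]=21  'caba'
  #20 SA[20]=14  'cbababbcaba'
  #21 SA[21]=8  'cbaccccbababbcaba'
  #22 SA[22]=13  'ccbababbcaba'
  #23 SA[23]=12  'cccbababbcaba'
  #24 SA[24]=11  'ccccbababbcaba'

SA = [24, 1, 2, 3, 6, 22, 4, 16, 18, 7, 10, 23, 5, 15, 17, 9, 19, 20, 0, 21, 14, 8, 13, 12, 11]
rank  pair      lcp
   1  s[24:],s[1:]  1  'a'
   2  s[1:],s[2:]  3  'aaa'
   3  s[2:],s[3:]  2  'aa'
   4  s[3:],s[6:]  2  'aa'
   5  s[6:],s[22:]  1  'a'
   6  s[22:],s[4:]  3  'aba'
   7  s[4:],s[16:]  3  'aba'
   8  s[16:],s[18:]  2  'ab'
   9  s[18:],s[7:]  1  'a'
  10  s[7:],s[10:]  2  'ac'
  11  s[10:],s[23:]  0  ''
  12  s[23:],s[5:]  2  'ba'
  13  s[5:],s[15:]  2  'ba'
  14  s[15:],s[17:]  3  'bab'
  15  s[17:],s[9:]  2  'ba'
  16  s[9:],s[19:]  1  'b'
  17  s[19:],s[20:]  1  'b'
  18  s[20:],s[0:]  0  ''
  19  s[0:],s[21:]  2  'ca'
  20  s[21:],s[14:]  1  'c'
  21  s[14:],s[8:]  3  'cba'
  22  s[8:],s[13:]  1  'c'
  23  s[13:],s[12:]  2  'cc'
  24  s[12:],s[11:]  3  'ccc'

n(n+1)/2 = 25·26/2 = 325
Σ LCP = 0 + 1 + 3 + 2 + 2 + 1 + 3 + 3 + 2 + 1 + 2 + 0 + 2 + 2 + 3 + 2 + 1 + 1 + 0 + 2 + 1 + 3 + 1 + 2 + 3 = 43
distinct = 325 − 43 = 282

282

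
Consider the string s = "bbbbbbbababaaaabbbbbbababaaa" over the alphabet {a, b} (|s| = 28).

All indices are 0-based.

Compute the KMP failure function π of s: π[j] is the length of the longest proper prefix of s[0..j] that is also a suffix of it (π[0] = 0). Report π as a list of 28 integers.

[0, 1, 2, 3, 4, 5, 6, 0, 1, 0, 1, 0, 0, 0, 0, 1, 2, 3, 4, 5, 6, 0, 1, 0, 1, 0, 0, 0]

π[0] = 0
j=1 s[j]='b': π[1]=1 (border 'b')
j=2 s[j]='b': π[2]=2 (border 'bb')
j=3 s[j]='b': π[3]=3 (border 'bbb')
j=4 s[j]='b': π[4]=4 (border 'bbbb')
j=5 s[j]='b': π[5]=5 (border 'bbbbb')
j=6 s[j]='b': π[6]=6 (border 'bbbbbb')
j=7 s[j]='a': k: 6→5→4→3→2→1→0; π[7]=0 (border '')
j=8 s[j]='b': π[8]=1 (border 'b')
j=9 s[j]='a': k: 1→0; π[9]=0 (border '')
j=10 s[j]='b': π[10]=1 (border 'b')
j=11 s[j]='a': k: 1→0; π[11]=0 (border '')
j=12 s[j]='a': π[12]=0 (border '')
j=13 s[j]='a': π[13]=0 (border '')
j=14 s[j]='a': π[14]=0 (border '')
j=15 s[j]='b': π[15]=1 (border 'b')
j=16 s[j]='b': π[16]=2 (border 'bb')
j=17 s[j]='b': π[17]=3 (border 'bbb')
j=18 s[j]='b': π[18]=4 (border 'bbbb')
j=19 s[j]='b': π[19]=5 (border 'bbbbb')
j=20 s[j]='b': π[20]=6 (border 'bbbbbb')
j=21 s[j]='a': k: 6→5→4→3→2→1→0; π[21]=0 (border '')
j=22 s[j]='b': π[22]=1 (border 'b')
j=23 s[j]='a': k: 1→0; π[23]=0 (border '')
j=24 s[j]='b': π[24]=1 (border 'b')
j=25 s[j]='a': k: 1→0; π[25]=0 (border '')
j=26 s[j]='a': π[26]=0 (border '')
j=27 s[j]='a': π[27]=0 (border '')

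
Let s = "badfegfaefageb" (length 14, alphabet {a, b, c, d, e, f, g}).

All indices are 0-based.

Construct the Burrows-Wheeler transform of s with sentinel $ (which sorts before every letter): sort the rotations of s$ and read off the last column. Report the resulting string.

rank  rotation         last
    0  $badfegfaefageb  b
    1  adfegfaefageb$b  b
    2  aefageb$badfegf  f
    3  ageb$badfegfaef  f
    4  b$badfegfaefage  e
    5  badfegfaefageb$  $
    6  dfegfaefageb$ba  a
    7  eb$badfegfaefag  g
    8  efageb$badfegfa  a
    9  egfaefageb$badf  f
   10  faefageb$badfeg  g
   11  fageb$badfegfae  e
   12  fegfaefageb$bad  d
   13  geb$badfegfaefa  a
   14  gfaefageb$badfe  e

bbffe$agafgedae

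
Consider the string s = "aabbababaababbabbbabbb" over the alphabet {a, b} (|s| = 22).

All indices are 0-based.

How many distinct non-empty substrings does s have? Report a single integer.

rank | idx | suffix
   0 |   8 | aababbabbbabbb
   1 |   0 | aabbababaababbabbbabbb
   2 |   6 | abaababbabbbabbb
   3 |   4 | ababaababbabbbabbb
   4 |   9 | ababbabbbabbb
   5 |   1 | abbababaababbabbbabbb
   6 |  11 | abbabbbabbb
   7 |  18 | abbb
   8 |  14 | abbbabbb
   9 |  21 | b
  10 |   7 | baababbabbbabbb
  11 |   5 | babaababbabbbabbb
  12 |   3 | bababaababbabbbabbb
  13 |  10 | babbabbbabbb
  14 |  17 | babbb
  15 |  13 | babbbabbb
  16 |  20 | bb
  17 |   2 | bbababaababbabbbabbb
  18 |  16 | bbabbb
  19 |  12 | bbabbbabbb
  20 |  19 | bbb
  21 |  15 | bbbabbb

SA = [8, 0, 6, 4, 9, 1, 11, 18, 14, 21, 7, 5, 3, 10, 17, 13, 20, 2, 16, 12, 19, 15]
[i] adj suffixes → lcp
  [1] 8/0 → 3 ('aab')
  [2] 0/6 → 1 ('a')
  [3] 6/4 → 3 ('aba')
  [4] 4/9 → 4 ('abab')
  [5] 9/1 → 2 ('ab')
  [6] 1/11 → 5 ('abbab')
  [7] 11/18 → 3 ('abb')
  [8] 18/14 → 4 ('abbb')
  [9] 14/21 → 0 ('')
  [10] 21/7 → 1 ('b')
  [11] 7/5 → 2 ('ba')
  [12] 5/3 → 4 ('baba')
  [13] 3/10 → 3 ('bab')
  [14] 10/17 → 4 ('babb')
  [15] 17/13 → 5 ('babbb')
  [16] 13/20 → 1 ('b')
  [17] 20/2 → 2 ('bb')
  [18] 2/16 → 4 ('bbab')
  [19] 16/12 → 6 ('bbabbb')
  [20] 12/19 → 2 ('bb')
  [21] 19/15 → 3 ('bbb')

n(n+1)/2 = 22·23/2 = 253
Σ LCP = 0 + 3 + 1 + 3 + 4 + 2 + 5 + 3 + 4 + 0 + 1 + 2 + 4 + 3 + 4 + 5 + 1 + 2 + 4 + 6 + 2 + 3 = 62
distinct = 253 − 62 = 191

191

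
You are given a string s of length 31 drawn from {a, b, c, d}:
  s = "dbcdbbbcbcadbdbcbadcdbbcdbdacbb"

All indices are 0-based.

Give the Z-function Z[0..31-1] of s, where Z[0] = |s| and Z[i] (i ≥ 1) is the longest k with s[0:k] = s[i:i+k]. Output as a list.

Z[0]=31
i=1: outside box; Z[1]=0
i=2: outside box; Z[2]=0
i=3: outside box; Z[3]=2 extend→box=[3,5)
i=4: min(r-i=1, Z[1]=0)=0; Z[4]=0
i=5: outside box; Z[5]=0
i=6: outside box; Z[6]=0
i=7: outside box; Z[7]=0
i=8: outside box; Z[8]=0
i=9: outside box; Z[9]=0
i=10: outside box; Z[10]=0
i=11: outside box; Z[11]=2 extend→box=[11,13)
i=12: min(r-i=1, Z[1]=0)=0; Z[12]=0
i=13: outside box; Z[13]=3 extend→box=[13,16)
i=14: min(r-i=2, Z[1]=0)=0; Z[14]=0
i=15: min(r-i=1, Z[2]=0)=0; Z[15]=0
i=16: outside box; Z[16]=0
i=17: outside box; Z[17]=0
i=18: outside box; Z[18]=1 extend→box=[18,19)
i=19: outside box; Z[19]=0
i=20: outside box; Z[20]=2 extend→box=[20,22)
i=21: min(r-i=1, Z[1]=0)=0; Z[21]=0
i=22: outside box; Z[22]=0
i=23: outside box; Z[23]=0
i=24: outside box; Z[24]=2 extend→box=[24,26)
i=25: min(r-i=1, Z[1]=0)=0; Z[25]=0
i=26: outside box; Z[26]=1 extend→box=[26,27)
i=27: outside box; Z[27]=0
i=28: outside box; Z[28]=0
i=29: outside box; Z[29]=0
i=30: outside box; Z[30]=0

[31, 0, 0, 2, 0, 0, 0, 0, 0, 0, 0, 2, 0, 3, 0, 0, 0, 0, 1, 0, 2, 0, 0, 0, 2, 0, 1, 0, 0, 0, 0]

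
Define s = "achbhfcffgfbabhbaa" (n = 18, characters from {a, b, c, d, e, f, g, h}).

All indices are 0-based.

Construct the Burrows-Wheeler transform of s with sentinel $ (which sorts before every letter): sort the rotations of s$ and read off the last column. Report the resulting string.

aabb$hfahfaghcffbcb

rank  rotation             last
    0  $achbhfcffgfbabhbaa  a
    1  a$achbhfcffgfbabhba  a
    2  aa$achbhfcffgfbabhb  b
    3  abhbaa$achbhfcffgfb  b
    4  achbhfcffgfbabhbaa$  $
    5  baa$achbhfcffgfbabh  h
    6  babhbaa$achbhfcffgf  f
    7  bhbaa$achbhfcffgfba  a
    8  bhfcffgfbabhbaa$ach  h
    9  cffgfbabhbaa$achbhf  f
   10  chbhfcffgfbabhbaa$a  a
   11  fbabhbaa$achbhfcffg  g
   12  fcffgfbabhbaa$achbh  h
   13  ffgfbabhbaa$achbhfc  c
   14  fgfbabhbaa$achbhfcf  f
   15  gfbabhbaa$achbhfcff  f
   16  hbaa$achbhfcffgfbab  b
   17  hbhfcffgfbabhbaa$ac  c
   18  hfcffgfbabhbaa$achb  b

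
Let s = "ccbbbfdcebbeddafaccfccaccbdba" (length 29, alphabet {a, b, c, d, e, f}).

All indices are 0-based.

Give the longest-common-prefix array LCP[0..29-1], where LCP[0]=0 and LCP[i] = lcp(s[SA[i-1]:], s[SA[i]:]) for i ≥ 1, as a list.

[0, 1, 3, 1, 0, 1, 2, 2, 1, 1, 1, 0, 1, 2, 1, 2, 3, 2, 1, 1, 0, 1, 1, 1, 0, 1, 0, 1, 1]

rank | idx | suffix
   0 |  28 | a
   1 |  22 | accbdba
   2 |  16 | accfccaccbdba
   3 |  14 | afaccfccaccbdba
   4 |  27 | ba
   5 |   2 | bbbfdcebbeddafaccfccaccbdba
   6 |   9 | bbeddafaccfccaccbdba
   7 |   3 | bbfdcebbeddafaccfccaccbdba
   8 |  25 | bdba
   9 |  10 | beddafaccfccaccbdba
  10 |   4 | bfdcebbeddafaccfccaccbdba
  11 |  21 | caccbdba
  12 |   1 | cbbbfdcebbeddafaccfccaccbdba
  13 |  24 | cbdba
  14 |  20 | ccaccbdba
  15 |   0 | ccbbbfdcebbeddafaccfccaccbdba
  16 |  23 | ccbdba
  17 |  17 | ccfccaccbdba
  18 |   7 | cebbeddafaccfccaccbdba
  19 |  18 | cfccaccbdba
  20 |  13 | dafaccfccaccbdba
  21 |  26 | dba
  22 |   6 | dcebbeddafaccfccaccbdba
  23 |  12 | ddafaccfccaccbdba
  24 |   8 | ebbeddafaccfccaccbdba
  25 |  11 | eddafaccfccaccbdba
  26 |  15 | faccfccaccbdba
  27 |  19 | fccaccbdba
  28 |   5 | fdcebbeddafaccfccaccbdba

SA = [28, 22, 16, 14, 27, 2, 9, 3, 25, 10, 4, 21, 1, 24, 20, 0, 23, 17, 7, 18, 13, 26, 6, 12, 8, 11, 15, 19, 5]
i: (SA[i-1],SA[i]) lcp shared
  1: (28,22) 1 'a'
  2: (22,16) 3 'acc'
  3: (16,14) 1 'a'
  4: (14,27) 0 ''
  5: (27,2) 1 'b'
  6: (2,9) 2 'bb'
  7: (9,3) 2 'bb'
  8: (3,25) 1 'b'
  9: (25,10) 1 'b'
  10: (10,4) 1 'b'
  11: (4,21) 0 ''
  12: (21,1) 1 'c'
  13: (1,24) 2 'cb'
  14: (24,20) 1 'c'
  15: (20,0) 2 'cc'
  16: (0,23) 3 'ccb'
  17: (23,17) 2 'cc'
  18: (17,7) 1 'c'
  19: (7,18) 1 'c'
  20: (18,13) 0 ''
  21: (13,26) 1 'd'
  22: (26,6) 1 'd'
  23: (6,12) 1 'd'
  24: (12,8) 0 ''
  25: (8,11) 1 'e'
  26: (11,15) 0 ''
  27: (15,19) 1 'f'
  28: (19,5) 1 'f'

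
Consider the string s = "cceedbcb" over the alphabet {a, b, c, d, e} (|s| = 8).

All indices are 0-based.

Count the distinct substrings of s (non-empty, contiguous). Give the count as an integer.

32

sorted suffixes:
  #0 SA[0]=7  'b'
  #1 SA[1]=5  'bcb'
  #2 SA[2]=6  'cb'
  #3 SA[3]=0  'cceedbcb'
  #4 SA[4]=1  'ceedbcb'
  #5 SA[5]=4  'dbcb'
  #6 SA[6]=3  'edbcb'
  #7 SA[7]=2  'eedbcb'

SA = [7, 5, 6, 0, 1, 4, 3, 2]
i: (SA[i-1],SA[i]) lcp shared
  1: (7,5) 1 'b'
  2: (5,6) 0 ''
  3: (6,0) 1 'c'
  4: (0,1) 1 'c'
  5: (1,4) 0 ''
  6: (4,3) 0 ''
  7: (3,2) 1 'e'

n(n+1)/2 = 8·9/2 = 36
Σ LCP = 0 + 1 + 0 + 1 + 1 + 0 + 0 + 1 = 4
distinct = 36 − 4 = 32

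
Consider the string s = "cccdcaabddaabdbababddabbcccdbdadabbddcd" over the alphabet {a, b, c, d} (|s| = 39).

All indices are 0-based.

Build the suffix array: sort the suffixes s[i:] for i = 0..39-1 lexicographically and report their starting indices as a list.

[10, 5, 15, 21, 32, 11, 6, 17, 30, 14, 16, 22, 33, 23, 28, 12, 7, 18, 34, 4, 24, 0, 25, 1, 37, 26, 2, 38, 9, 20, 31, 29, 13, 27, 3, 36, 8, 19, 35]

rank→(start, suffix):
  0 → (10, 'aabdbababddabbcccdbdadabbddcd')
  1 → (5, 'aabddaabdbababddabbcccdbdadabbddcd')
  2 → (15, 'ababddabbcccdbdadabbddcd')
  3 → (21, 'abbcccdbdadabbddcd')
  4 → (32, 'abbddcd')
  5 → (11, 'abdbababddabbcccdbdadabbddcd')
  6 → (6, 'abddaabdbababddabbcccdbdadabbddcd')
  7 → (17, 'abddabbcccdbdadabbddcd')
  8 → (30, 'adabbddcd')
  9 → (14, 'bababddabbcccdbdadabbddcd')
  10 → (16, 'babddabbcccdbdadabbddcd')
  11 → (22, 'bbcccdbdadabbddcd')
  12 → (33, 'bbddcd')
  13 → (23, 'bcccdbdadabbddcd')
  14 → (28, 'bdadabbddcd')
  15 → (12, 'bdbababddabbcccdbdadabbddcd')
  16 → (7, 'bddaabdbababddabbcccdbdadabbddcd')
  17 → (18, 'bddabbcccdbdadabbddcd')
  18 → (34, 'bddcd')
  19 → (4, 'caabddaabdbababddabbcccdbdadabbddcd')
  20 → (24, 'cccdbdadabbddcd')
  21 → (0, 'cccdcaabddaabdbababddabbcccdbdadabbddcd')
  22 → (25, 'ccdbdadabbddcd')
  23 → (1, 'ccdcaabddaabdbababddabbcccdbdadabbddcd')
  24 → (37, 'cd')
  25 → (26, 'cdbdadabbddcd')
  26 → (2, 'cdcaabddaabdbababddabbcccdbdadabbddcd')
  27 → (38, 'd')
  28 → (9, 'daabdbababddabbcccdbdadabbddcd')
  29 → (20, 'dabbcccdbdadabbddcd')
  30 → (31, 'dabbddcd')
  31 → (29, 'dadabbddcd')
  32 → (13, 'dbababddabbcccdbdadabbddcd')
  33 → (27, 'dbdadabbddcd')
  34 → (3, 'dcaabddaabdbababddabbcccdbdadabbddcd')
  35 → (36, 'dcd')
  36 → (8, 'ddaabdbababddabbcccdbdadabbddcd')
  37 → (19, 'ddabbcccdbdadabbddcd')
  38 → (35, 'ddcd')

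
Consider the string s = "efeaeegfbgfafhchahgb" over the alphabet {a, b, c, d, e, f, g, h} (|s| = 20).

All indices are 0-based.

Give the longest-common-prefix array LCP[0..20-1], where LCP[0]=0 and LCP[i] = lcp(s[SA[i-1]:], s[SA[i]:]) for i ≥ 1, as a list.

[0, 1, 1, 0, 1, 0, 0, 1, 1, 1, 0, 1, 1, 1, 0, 1, 2, 0, 1, 1]

sorted suffixes:
  #0 SA[0]=3  'aeegfbgfafhchahgb'
  #1 SA[1]=11  'afhchahgb'
  #2 SA[2]=16  'ahgb'
  #3 SA[3]=19  'b'
  #4 SA[4]=8  'bgfafhchahgb'
  #5 SA[5]=14  'chahgb'
  #6 SA[6]=2  'eaeegfbgfafhchahgb'
  #7 SA[7]=4  'eegfbgfafhchahgb'
  #8 SA[8]=0  'efeaeegfbgfafhchahgb'
  #9 SA[9]=5  'egfbgfafhchahgb'
  #10 SA[10]=10  'fafhchahgb'
  #11 SA[11]=7  'fbgfafhchahgb'
  #12 SA[12]=1  'feaeegfbgfafhchahgb'
  #13 SA[13]=12  'fhchahgb'
  #14 SA[14]=18  'gb'
  #15 SA[15]=9  'gfafhchahgb'
  #16 SA[16]=6  'gfbgfafhchahgb'
  #17 SA[17]=15  'hahgb'
  #18 SA[18]=13  'hchahgb'
  #19 SA[19]=17  'hgb'

SA = [3, 11, 16, 19, 8, 14, 2, 4, 0, 5, 10, 7, 1, 12, 18, 9, 6, 15, 13, 17]
rank  pair      lcp
   1  s[3:],s[11:]  1  'a'
   2  s[11:],s[16:]  1  'a'
   3  s[16:],s[19:]  0  ''
   4  s[19:],s[8:]  1  'b'
   5  s[8:],s[14:]  0  ''
   6  s[14:],s[2:]  0  ''
   7  s[2:],s[4:]  1  'e'
   8  s[4:],s[0:]  1  'e'
   9  s[0:],s[5:]  1  'e'
  10  s[5:],s[10:]  0  ''
  11  s[10:],s[7:]  1  'f'
  12  s[7:],s[1:]  1  'f'
  13  s[1:],s[12:]  1  'f'
  14  s[12:],s[18:]  0  ''
  15  s[18:],s[9:]  1  'g'
  16  s[9:],s[6:]  2  'gf'
  17  s[6:],s[15:]  0  ''
  18  s[15:],s[13:]  1  'h'
  19  s[13:],s[17:]  1  'h'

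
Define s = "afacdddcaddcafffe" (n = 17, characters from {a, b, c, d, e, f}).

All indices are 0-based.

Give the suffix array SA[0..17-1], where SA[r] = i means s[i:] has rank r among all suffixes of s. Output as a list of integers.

[2, 8, 0, 12, 7, 11, 3, 6, 10, 5, 9, 4, 16, 1, 15, 14, 13]

sorted suffixes:
  #0 SA[0]=2  'acdddcaddcafffe'
  #1 SA[1]=8  'addcafffe'
  #2 SA[2]=0  'afacdddcaddcafffe'
  #3 SA[3]=12  'afffe'
  #4 SA[4]=7  'caddcafffe'
  #5 SA[5]=11  'cafffe'
  #6 SA[6]=3  'cdddcaddcafffe'
  #7 SA[7]=6  'dcaddcafffe'
  #8 SA[8]=10  'dcafffe'
  #9 SA[9]=5  'ddcaddcafffe'
  #10 SA[10]=9  'ddcafffe'
  #11 SA[11]=4  'dddcaddcafffe'
  #12 SA[12]=16  'e'
  #13 SA[13]=1  'facdddcaddcafffe'
  #14 SA[14]=15  'fe'
  #15 SA[15]=14  'ffe'
  #16 SA[16]=13  'fffe'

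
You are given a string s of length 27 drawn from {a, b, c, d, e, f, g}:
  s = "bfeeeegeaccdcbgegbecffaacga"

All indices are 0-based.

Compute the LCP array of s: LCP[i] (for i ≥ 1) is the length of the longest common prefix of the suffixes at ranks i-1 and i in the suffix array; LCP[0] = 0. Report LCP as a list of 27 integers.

rank | idx | suffix
   0 |  26 | a
   1 |  22 | aacga
   2 |   8 | accdcbgegbecffaacga
   3 |  23 | acga
   4 |  17 | becffaacga
   5 |   0 | bfeeeegeaccdcbgegbecffaacga
   6 |  13 | bgegbecffaacga
   7 |  12 | cbgegbecffaacga
   8 |   9 | ccdcbgegbecffaacga
   9 |  10 | cdcbgegbecffaacga
  10 |  19 | cffaacga
  11 |  24 | cga
  12 |  11 | dcbgegbecffaacga
  13 |   7 | eaccdcbgegbecffaacga
  14 |  18 | ecffaacga
  15 |   2 | eeeegeaccdcbgegbecffaacga
  16 |   3 | eeegeaccdcbgegbecffaacga
  17 |   4 | eegeaccdcbgegbecffaacga
  18 |  15 | egbecffaacga
  19 |   5 | egeaccdcbgegbecffaacga
  20 |  21 | faacga
  21 |   1 | feeeegeaccdcbgegbecffaacga
  22 |  20 | ffaacga
  23 |  25 | ga
  24 |  16 | gbecffaacga
  25 |   6 | geaccdcbgegbecffaacga
  26 |  14 | gegbecffaacga

SA = [26, 22, 8, 23, 17, 0, 13, 12, 9, 10, 19, 24, 11, 7, 18, 2, 3, 4, 15, 5, 21, 1, 20, 25, 16, 6, 14]
[i] adj suffixes → lcp
  [1] 26/22 → 1 ('a')
  [2] 22/8 → 1 ('a')
  [3] 8/23 → 2 ('ac')
  [4] 23/17 → 0 ('')
  [5] 17/0 → 1 ('b')
  [6] 0/13 → 1 ('b')
  [7] 13/12 → 0 ('')
  [8] 12/9 → 1 ('c')
  [9] 9/10 → 1 ('c')
  [10] 10/19 → 1 ('c')
  [11] 19/24 → 1 ('c')
  [12] 24/11 → 0 ('')
  [13] 11/7 → 0 ('')
  [14] 7/18 → 1 ('e')
  [15] 18/2 → 1 ('e')
  [16] 2/3 → 3 ('eee')
  [17] 3/4 → 2 ('ee')
  [18] 4/15 → 1 ('e')
  [19] 15/5 → 2 ('eg')
  [20] 5/21 → 0 ('')
  [21] 21/1 → 1 ('f')
  [22] 1/20 → 1 ('f')
  [23] 20/25 → 0 ('')
  [24] 25/16 → 1 ('g')
  [25] 16/6 → 1 ('g')
  [26] 6/14 → 2 ('ge')

[0, 1, 1, 2, 0, 1, 1, 0, 1, 1, 1, 1, 0, 0, 1, 1, 3, 2, 1, 2, 0, 1, 1, 0, 1, 1, 2]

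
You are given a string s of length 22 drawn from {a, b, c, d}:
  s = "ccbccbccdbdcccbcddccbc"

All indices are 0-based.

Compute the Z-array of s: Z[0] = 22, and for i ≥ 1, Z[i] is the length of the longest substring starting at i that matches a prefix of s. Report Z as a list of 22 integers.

Z[0]=22
i=1: fresh scan; Z[1]=1 grow→box=[1,2)
i=2: fresh scan; Z[2]=0
i=3: fresh scan; Z[3]=5 grow→box=[3,8)
i=4: min(r-i=4, Z[1]=1)=1; Z[4]=1
i=5: min(r-i=3, Z[2]=0)=0; Z[5]=0
i=6: min(r-i=2, Z[3]=5)=2; Z[6]=2
i=7: min(r-i=1, Z[4]=1)=1; Z[7]=1
i=8: fresh scan; Z[8]=0
i=9: fresh scan; Z[9]=0
i=10: fresh scan; Z[10]=0
i=11: fresh scan; Z[11]=2 grow→box=[11,13)
i=12: min(r-i=1, Z[1]=1)=1; Z[12]=4 grow→box=[12,16)
i=13: min(r-i=3, Z[1]=1)=1; Z[13]=1
i=14: min(r-i=2, Z[2]=0)=0; Z[14]=0
i=15: min(r-i=1, Z[3]=5)=1; Z[15]=1
i=16: fresh scan; Z[16]=0
i=17: fresh scan; Z[17]=0
i=18: fresh scan; Z[18]=4 grow→box=[18,22)
i=19: min(r-i=3, Z[1]=1)=1; Z[19]=1
i=20: min(r-i=2, Z[2]=0)=0; Z[20]=0
i=21: min(r-i=1, Z[3]=5)=1; Z[21]=1

[22, 1, 0, 5, 1, 0, 2, 1, 0, 0, 0, 2, 4, 1, 0, 1, 0, 0, 4, 1, 0, 1]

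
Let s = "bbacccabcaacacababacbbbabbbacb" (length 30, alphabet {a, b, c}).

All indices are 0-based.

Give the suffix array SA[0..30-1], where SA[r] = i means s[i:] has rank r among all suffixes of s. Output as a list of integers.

[9, 14, 16, 23, 6, 12, 10, 27, 18, 2, 29, 15, 22, 26, 17, 1, 21, 25, 0, 20, 24, 7, 8, 13, 5, 11, 28, 19, 4, 3]

rank→(start, suffix):
  0 → (9, 'aacacababacbbbabbbacb')
  1 → (14, 'ababacbbbabbbacb')
  2 → (16, 'abacbbbabbbacb')
  3 → (23, 'abbbacb')
  4 → (6, 'abcaacacababacbbbabbbacb')
  5 → (12, 'acababacbbbabbbacb')
  6 → (10, 'acacababacbbbabbbacb')
  7 → (27, 'acb')
  8 → (18, 'acbbbabbbacb')
  9 → (2, 'acccabcaacacababacbbbabbbacb')
  10 → (29, 'b')
  11 → (15, 'babacbbbabbbacb')
  12 → (22, 'babbbacb')
  13 → (26, 'bacb')
  14 → (17, 'bacbbbabbbacb')
  15 → (1, 'bacccabcaacacababacbbbabbbacb')
  16 → (21, 'bbabbbacb')
  17 → (25, 'bbacb')
  18 → (0, 'bbacccabcaacacababacbbbabbbacb')
  19 → (20, 'bbbabbbacb')
  20 → (24, 'bbbacb')
  21 → (7, 'bcaacacababacbbbabbbacb')
  22 → (8, 'caacacababacbbbabbbacb')
  23 → (13, 'cababacbbbabbbacb')
  24 → (5, 'cabcaacacababacbbbabbbacb')
  25 → (11, 'cacababacbbbabbbacb')
  26 → (28, 'cb')
  27 → (19, 'cbbbabbbacb')
  28 → (4, 'ccabcaacacababacbbbabbbacb')
  29 → (3, 'cccabcaacacababacbbbabbbacb')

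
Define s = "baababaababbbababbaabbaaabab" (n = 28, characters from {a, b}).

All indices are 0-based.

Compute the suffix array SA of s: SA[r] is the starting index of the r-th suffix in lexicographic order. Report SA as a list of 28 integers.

[22, 23, 1, 6, 18, 26, 4, 24, 2, 13, 7, 19, 15, 9, 27, 21, 0, 5, 17, 25, 3, 12, 14, 8, 20, 16, 11, 10]

rank→(start, suffix):
  0 → (22, 'aaabab')
  1 → (23, 'aabab')
  2 → (1, 'aababaababbbababbaabbaaabab')
  3 → (6, 'aababbbababbaabbaaabab')
  4 → (18, 'aabbaaabab')
  5 → (26, 'ab')
  6 → (4, 'abaababbbababbaabbaaabab')
  7 → (24, 'abab')
  8 → (2, 'ababaababbbababbaabbaaabab')
  9 → (13, 'ababbaabbaaabab')
  10 → (7, 'ababbbababbaabbaaabab')
  11 → (19, 'abbaaabab')
  12 → (15, 'abbaabbaaabab')
  13 → (9, 'abbbababbaabbaaabab')
  14 → (27, 'b')
  15 → (21, 'baaabab')
  16 → (0, 'baababaababbbababbaabbaaabab')
  17 → (5, 'baababbbababbaabbaaabab')
  18 → (17, 'baabbaaabab')
  19 → (25, 'bab')
  20 → (3, 'babaababbbababbaabbaaabab')
  21 → (12, 'bababbaabbaaabab')
  22 → (14, 'babbaabbaaabab')
  23 → (8, 'babbbababbaabbaaabab')
  24 → (20, 'bbaaabab')
  25 → (16, 'bbaabbaaabab')
  26 → (11, 'bbababbaabbaaabab')
  27 → (10, 'bbbababbaabbaaabab')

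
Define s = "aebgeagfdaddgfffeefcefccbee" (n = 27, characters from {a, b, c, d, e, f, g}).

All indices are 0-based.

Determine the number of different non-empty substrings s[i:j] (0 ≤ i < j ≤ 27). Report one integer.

352

rank→(start, suffix):
  0 → (9, 'addgfffeefcefccbee')
  1 → (0, 'aebgeagfdaddgfffeefcefccbee')
  2 → (5, 'agfdaddgfffeefcefccbee')
  3 → (24, 'bee')
  4 → (2, 'bgeagfdaddgfffeefcefccbee')
  5 → (23, 'cbee')
  6 → (22, 'ccbee')
  7 → (19, 'cefccbee')
  8 → (8, 'daddgfffeefcefccbee')
  9 → (10, 'ddgfffeefcefccbee')
  10 → (11, 'dgfffeefcefccbee')
  11 → (26, 'e')
  12 → (4, 'eagfdaddgfffeefcefccbee')
  13 → (1, 'ebgeagfdaddgfffeefcefccbee')
  14 → (25, 'ee')
  15 → (16, 'eefcefccbee')
  16 → (20, 'efccbee')
  17 → (17, 'efcefccbee')
  18 → (21, 'fccbee')
  19 → (18, 'fcefccbee')
  20 → (7, 'fdaddgfffeefcefccbee')
  21 → (15, 'feefcefccbee')
  22 → (14, 'ffeefcefccbee')
  23 → (13, 'fffeefcefccbee')
  24 → (3, 'geagfdaddgfffeefcefccbee')
  25 → (6, 'gfdaddgfffeefcefccbee')
  26 → (12, 'gfffeefcefccbee')

SA = [9, 0, 5, 24, 2, 23, 22, 19, 8, 10, 11, 26, 4, 1, 25, 16, 20, 17, 21, 18, 7, 15, 14, 13, 3, 6, 12]
[i] adj suffixes → lcp
  [1] 9/0 → 1 ('a')
  [2] 0/5 → 1 ('a')
  [3] 5/24 → 0 ('')
  [4] 24/2 → 1 ('b')
  [5] 2/23 → 0 ('')
  [6] 23/22 → 1 ('c')
  [7] 22/19 → 1 ('c')
  [8] 19/8 → 0 ('')
  [9] 8/10 → 1 ('d')
  [10] 10/11 → 1 ('d')
  [11] 11/26 → 0 ('')
  [12] 26/4 → 1 ('e')
  [13] 4/1 → 1 ('e')
  [14] 1/25 → 1 ('e')
  [15] 25/16 → 2 ('ee')
  [16] 16/20 → 1 ('e')
  [17] 20/17 → 3 ('efc')
  [18] 17/21 → 0 ('')
  [19] 21/18 → 2 ('fc')
  [20] 18/7 → 1 ('f')
  [21] 7/15 → 1 ('f')
  [22] 15/14 → 1 ('f')
  [23] 14/13 → 2 ('ff')
  [24] 13/3 → 0 ('')
  [25] 3/6 → 1 ('g')
  [26] 6/12 → 2 ('gf')

n(n+1)/2 = 27·28/2 = 378
Σ LCP = 0 + 1 + 1 + 0 + 1 + 0 + 1 + 1 + 0 + 1 + 1 + 0 + 1 + 1 + 1 + 2 + 1 + 3 + 0 + 2 + 1 + 1 + 1 + 2 + 0 + 1 + 2 = 26
distinct = 378 − 26 = 352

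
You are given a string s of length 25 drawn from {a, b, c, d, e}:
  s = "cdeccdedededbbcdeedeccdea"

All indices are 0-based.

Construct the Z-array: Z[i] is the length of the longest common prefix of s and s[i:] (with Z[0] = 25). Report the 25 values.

Z[0]=25
i=1: outside box; Z[1]=0
i=2: outside box; Z[2]=0
i=3: outside box; Z[3]=1 scan→box=[3,4)
i=4: outside box; Z[4]=3 scan→box=[4,7)
i=5: min(r-i=2, Z[1]=0)=0; Z[5]=0
i=6: min(r-i=1, Z[2]=0)=0; Z[6]=0
i=7: outside box; Z[7]=0
i=8: outside box; Z[8]=0
i=9: outside box; Z[9]=0
i=10: outside box; Z[10]=0
i=11: outside box; Z[11]=0
i=12: outside box; Z[12]=0
i=13: outside box; Z[13]=0
i=14: outside box; Z[14]=3 scan→box=[14,17)
i=15: min(r-i=2, Z[1]=0)=0; Z[15]=0
i=16: min(r-i=1, Z[2]=0)=0; Z[16]=0
i=17: outside box; Z[17]=0
i=18: outside box; Z[18]=0
i=19: outside box; Z[19]=0
i=20: outside box; Z[20]=1 scan→box=[20,21)
i=21: outside box; Z[21]=3 scan→box=[21,24)
i=22: min(r-i=2, Z[1]=0)=0; Z[22]=0
i=23: min(r-i=1, Z[2]=0)=0; Z[23]=0
i=24: outside box; Z[24]=0

[25, 0, 0, 1, 3, 0, 0, 0, 0, 0, 0, 0, 0, 0, 3, 0, 0, 0, 0, 0, 1, 3, 0, 0, 0]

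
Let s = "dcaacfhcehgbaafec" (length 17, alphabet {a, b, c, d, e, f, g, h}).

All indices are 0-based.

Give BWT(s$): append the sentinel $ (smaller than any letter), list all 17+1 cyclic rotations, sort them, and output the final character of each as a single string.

rank  rotation            last
    0  $dcaacfhcehgbaafec  c
    1  aacfhcehgbaafec$dc  c
    2  aafec$dcaacfhcehgb  b
    3  acfhcehgbaafec$dca  a
    4  afec$dcaacfhcehgba  a
    5  baafec$dcaacfhcehg  g
    6  c$dcaacfhcehgbaafe  e
    7  caacfhcehgbaafec$d  d
    8  cehgbaafec$dcaacfh  h
    9  cfhcehgbaafec$dcaa  a
   10  dcaacfhcehgbaafec$  $
   11  ec$dcaacfhcehgbaaf  f
   12  ehgbaafec$dcaacfhc  c
   13  fec$dcaacfhcehgbaa  a
   14  fhcehgbaafec$dcaac  c
   15  gbaafec$dcaacfhceh  h
   16  hcehgbaafec$dcaacf  f
   17  hgbaafec$dcaacfhce  e

ccbaagedha$fcachfe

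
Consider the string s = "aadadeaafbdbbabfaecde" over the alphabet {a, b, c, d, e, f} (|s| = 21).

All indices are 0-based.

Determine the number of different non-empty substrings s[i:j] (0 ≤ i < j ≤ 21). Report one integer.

rank→(start, suffix):
  0 → (0, 'aadadeaafbdbbabfaecde')
  1 → (6, 'aafbdbbabfaecde')
  2 → (13, 'abfaecde')
  3 → (1, 'adadeaafbdbbabfaecde')
  4 → (3, 'adeaafbdbbabfaecde')
  5 → (16, 'aecde')
  6 → (7, 'afbdbbabfaecde')
  7 → (12, 'babfaecde')
  8 → (11, 'bbabfaecde')
  9 → (9, 'bdbbabfaecde')
  10 → (14, 'bfaecde')
  11 → (18, 'cde')
  12 → (2, 'dadeaafbdbbabfaecde')
  13 → (10, 'dbbabfaecde')
  14 → (19, 'de')
  15 → (4, 'deaafbdbbabfaecde')
  16 → (20, 'e')
  17 → (5, 'eaafbdbbabfaecde')
  18 → (17, 'ecde')
  19 → (15, 'faecde')
  20 → (8, 'fbdbbabfaecde')

SA = [0, 6, 13, 1, 3, 16, 7, 12, 11, 9, 14, 18, 2, 10, 19, 4, 20, 5, 17, 15, 8]
rank  pair      lcp
   1  s[0:],s[6:]  2  'aa'
   2  s[6:],s[13:]  1  'a'
   3  s[13:],s[1:]  1  'a'
   4  s[1:],s[3:]  2  'ad'
   5  s[3:],s[16:]  1  'a'
   6  s[16:],s[7:]  1  'a'
   7  s[7:],s[12:]  0  ''
   8  s[12:],s[11:]  1  'b'
   9  s[11:],s[9:]  1  'b'
  10  s[9:],s[14:]  1  'b'
  11  s[14:],s[18:]  0  ''
  12  s[18:],s[2:]  0  ''
  13  s[2:],s[10:]  1  'd'
  14  s[10:],s[19:]  1  'd'
  15  s[19:],s[4:]  2  'de'
  16  s[4:],s[20:]  0  ''
  17  s[20:],s[5:]  1  'e'
  18  s[5:],s[17:]  1  'e'
  19  s[17:],s[15:]  0  ''
  20  s[15:],s[8:]  1  'f'

n(n+1)/2 = 21·22/2 = 231
Σ LCP = 0 + 2 + 1 + 1 + 2 + 1 + 1 + 0 + 1 + 1 + 1 + 0 + 0 + 1 + 1 + 2 + 0 + 1 + 1 + 0 + 1 = 18
distinct = 231 − 18 = 213

213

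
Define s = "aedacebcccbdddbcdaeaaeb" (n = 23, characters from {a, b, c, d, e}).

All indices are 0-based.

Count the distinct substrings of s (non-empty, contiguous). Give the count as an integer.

251

rank→(start, suffix):
  0 → (19, 'aaeb')
  1 → (3, 'acebcccbdddbcdaeaaeb')
  2 → (17, 'aeaaeb')
  3 → (20, 'aeb')
  4 → (0, 'aedacebcccbdddbcdaeaaeb')
  5 → (22, 'b')
  6 → (6, 'bcccbdddbcdaeaaeb')
  7 → (14, 'bcdaeaaeb')
  8 → (10, 'bdddbcdaeaaeb')
  9 → (9, 'cbdddbcdaeaaeb')
  10 → (8, 'ccbdddbcdaeaaeb')
  11 → (7, 'cccbdddbcdaeaaeb')
  12 → (15, 'cdaeaaeb')
  13 → (4, 'cebcccbdddbcdaeaaeb')
  14 → (2, 'dacebcccbdddbcdaeaaeb')
  15 → (16, 'daeaaeb')
  16 → (13, 'dbcdaeaaeb')
  17 → (12, 'ddbcdaeaaeb')
  18 → (11, 'dddbcdaeaaeb')
  19 → (18, 'eaaeb')
  20 → (21, 'eb')
  21 → (5, 'ebcccbdddbcdaeaaeb')
  22 → (1, 'edacebcccbdddbcdaeaaeb')

SA = [19, 3, 17, 20, 0, 22, 6, 14, 10, 9, 8, 7, 15, 4, 2, 16, 13, 12, 11, 18, 21, 5, 1]
rank  pair      lcp
   1  s[19:],s[3:]  1  'a'
   2  s[3:],s[17:]  1  'a'
   3  s[17:],s[20:]  2  'ae'
   4  s[20:],s[0:]  2  'ae'
   5  s[0:],s[22:]  0  ''
   6  s[22:],s[6:]  1  'b'
   7  s[6:],s[14:]  2  'bc'
   8  s[14:],s[10:]  1  'b'
   9  s[10:],s[9:]  0  ''
  10  s[9:],s[8:]  1  'c'
  11  s[8:],s[7:]  2  'cc'
  12  s[7:],s[15:]  1  'c'
  13  s[15:],s[4:]  1  'c'
  14  s[4:],s[2:]  0  ''
  15  s[2:],s[16:]  2  'da'
  16  s[16:],s[13:]  1  'd'
  17  s[13:],s[12:]  1  'd'
  18  s[12:],s[11:]  2  'dd'
  19  s[11:],s[18:]  0  ''
  20  s[18:],s[21:]  1  'e'
  21  s[21:],s[5:]  2  'eb'
  22  s[5:],s[1:]  1  'e'

n(n+1)/2 = 23·24/2 = 276
Σ LCP = 0 + 1 + 1 + 2 + 2 + 0 + 1 + 2 + 1 + 0 + 1 + 2 + 1 + 1 + 0 + 2 + 1 + 1 + 2 + 0 + 1 + 2 + 1 = 25
distinct = 276 − 25 = 251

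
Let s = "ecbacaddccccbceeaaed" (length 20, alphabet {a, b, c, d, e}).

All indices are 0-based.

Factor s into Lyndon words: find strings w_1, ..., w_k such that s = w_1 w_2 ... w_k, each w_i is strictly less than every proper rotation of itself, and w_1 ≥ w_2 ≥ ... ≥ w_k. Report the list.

["e", "c", "b", "acaddccccbcee", "aaed"]

emit factor 1: 'e' (i=0, period=1)
emit factor 2: 'c' (i=1, period=1)
emit factor 3: 'b' (i=2, period=1)
emit factor 4: 'acaddccccbcee' (i=3, period=13)
emit factor 5: 'aaed' (i=16, period=4)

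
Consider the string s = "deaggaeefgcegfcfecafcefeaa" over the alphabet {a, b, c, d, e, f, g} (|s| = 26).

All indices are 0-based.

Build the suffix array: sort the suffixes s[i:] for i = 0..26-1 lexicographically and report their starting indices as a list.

[25, 24, 5, 18, 2, 17, 20, 10, 14, 0, 23, 1, 16, 6, 21, 7, 11, 19, 13, 22, 15, 8, 4, 9, 12, 3]

rank | idx | suffix
   0 |  25 | a
   1 |  24 | aa
   2 |   5 | aeefgcegfcfecafcefeaa
   3 |  18 | afcefeaa
   4 |   2 | aggaeefgcegfcfecafcefeaa
   5 |  17 | cafcefeaa
   6 |  20 | cefeaa
   7 |  10 | cegfcfecafcefeaa
   8 |  14 | cfecafcefeaa
   9 |   0 | deaggaeefgcegfcfecafcefeaa
  10 |  23 | eaa
  11 |   1 | eaggaeefgcegfcfecafcefeaa
  12 |  16 | ecafcefeaa
  13 |   6 | eefgcegfcfecafcefeaa
  14 |  21 | efeaa
  15 |   7 | efgcegfcfecafcefeaa
  16 |  11 | egfcfecafcefeaa
  17 |  19 | fcefeaa
  18 |  13 | fcfecafcefeaa
  19 |  22 | feaa
  20 |  15 | fecafcefeaa
  21 |   8 | fgcegfcfecafcefeaa
  22 |   4 | gaeefgcegfcfecafcefeaa
  23 |   9 | gcegfcfecafcefeaa
  24 |  12 | gfcfecafcefeaa
  25 |   3 | ggaeefgcegfcfecafcefeaa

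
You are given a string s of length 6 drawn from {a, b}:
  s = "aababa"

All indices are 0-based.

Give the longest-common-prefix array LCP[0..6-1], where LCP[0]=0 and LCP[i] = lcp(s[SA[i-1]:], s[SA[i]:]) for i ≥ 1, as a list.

rank | idx | suffix
   0 |   5 | a
   1 |   0 | aababa
   2 |   3 | aba
   3 |   1 | ababa
   4 |   4 | ba
   5 |   2 | baba

SA = [5, 0, 3, 1, 4, 2]
[i] adj suffixes → lcp
  [1] 5/0 → 1 ('a')
  [2] 0/3 → 1 ('a')
  [3] 3/1 → 3 ('aba')
  [4] 1/4 → 0 ('')
  [5] 4/2 → 2 ('ba')

[0, 1, 1, 3, 0, 2]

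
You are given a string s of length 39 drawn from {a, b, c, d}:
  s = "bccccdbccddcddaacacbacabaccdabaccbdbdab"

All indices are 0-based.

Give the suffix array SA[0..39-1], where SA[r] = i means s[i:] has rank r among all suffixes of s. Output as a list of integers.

[14, 37, 28, 22, 20, 15, 17, 30, 24, 38, 19, 29, 23, 0, 6, 35, 33, 21, 16, 18, 32, 31, 1, 2, 25, 3, 7, 26, 4, 11, 8, 13, 36, 27, 5, 34, 10, 12, 9]

rank→(start, suffix):
  0 → (14, 'aacacbacabaccdabaccbdbdab')
  1 → (37, 'ab')
  2 → (28, 'abaccbdbdab')
  3 → (22, 'abaccdabaccbdbdab')
  4 → (20, 'acabaccdabaccbdbdab')
  5 → (15, 'acacbacabaccdabaccbdbdab')
  6 → (17, 'acbacabaccdabaccbdbdab')
  7 → (30, 'accbdbdab')
  8 → (24, 'accdabaccbdbdab')
  9 → (38, 'b')
  10 → (19, 'bacabaccdabaccbdbdab')
  11 → (29, 'baccbdbdab')
  12 → (23, 'baccdabaccbdbdab')
  13 → (0, 'bccccdbccddcddaacacbacabaccdabaccbdbdab')
  14 → (6, 'bccddcddaacacbacabaccdabaccbdbdab')
  15 → (35, 'bdab')
  16 → (33, 'bdbdab')
  17 → (21, 'cabaccdabaccbdbdab')
  18 → (16, 'cacbacabaccdabaccbdbdab')
  19 → (18, 'cbacabaccdabaccbdbdab')
  20 → (32, 'cbdbdab')
  21 → (31, 'ccbdbdab')
  22 → (1, 'ccccdbccddcddaacacbacabaccdabaccbdbdab')
  23 → (2, 'cccdbccddcddaacacbacabaccdabaccbdbdab')
  24 → (25, 'ccdabaccbdbdab')
  25 → (3, 'ccdbccddcddaacacbacabaccdabaccbdbdab')
  26 → (7, 'ccddcddaacacbacabaccdabaccbdbdab')
  27 → (26, 'cdabaccbdbdab')
  28 → (4, 'cdbccddcddaacacbacabaccdabaccbdbdab')
  29 → (11, 'cddaacacbacabaccdabaccbdbdab')
  30 → (8, 'cddcddaacacbacabaccdabaccbdbdab')
  31 → (13, 'daacacbacabaccdabaccbdbdab')
  32 → (36, 'dab')
  33 → (27, 'dabaccbdbdab')
  34 → (5, 'dbccddcddaacacbacabaccdabaccbdbdab')
  35 → (34, 'dbdab')
  36 → (10, 'dcddaacacbacabaccdabaccbdbdab')
  37 → (12, 'ddaacacbacabaccdabaccbdbdab')
  38 → (9, 'ddcddaacacbacabaccdabaccbdbdab')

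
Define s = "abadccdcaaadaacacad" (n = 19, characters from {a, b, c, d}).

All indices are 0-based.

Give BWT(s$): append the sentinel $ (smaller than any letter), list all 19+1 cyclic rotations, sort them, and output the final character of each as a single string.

rank  rotation              last
    0  $abadccdcaaadaacacad  d
    1  aaadaacacad$abadccdc  c
    2  aacacad$abadccdcaaad  d
    3  aadaacacad$abadccdca  a
    4  abadccdcaaadaacacad$  $
    5  acacad$abadccdcaaada  a
    6  acad$abadccdcaaadaac  c
    7  ad$abadccdcaaadaacac  c
    8  adaacacad$abadccdcaa  a
    9  adccdcaaadaacacad$ab  b
   10  badccdcaaadaacacad$a  a
   11  caaadaacacad$abadccd  d
   12  cacad$abadccdcaaadaa  a
   13  cad$abadccdcaaadaaca  a
   14  ccdcaaadaacacad$abad  d
   15  cdcaaadaacacad$abadc  c
   16  d$abadccdcaaadaacaca  a
   17  daacacad$abadccdcaaa  a
   18  dcaaadaacacad$abadcc  c
   19  dccdcaaadaacacad$aba  a

dcda$accabadaadcaaca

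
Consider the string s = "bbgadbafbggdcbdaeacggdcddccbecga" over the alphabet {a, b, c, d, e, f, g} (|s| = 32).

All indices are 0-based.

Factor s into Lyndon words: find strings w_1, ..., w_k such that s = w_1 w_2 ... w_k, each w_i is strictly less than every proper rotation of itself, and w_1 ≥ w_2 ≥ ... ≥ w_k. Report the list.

["bbg", "adbafbggdcbdae", "acggdcddccbecg", "a"]

emit factor 1: 'bbg' (i=0, period=3)
emit factor 2: 'adbafbggdcbdae' (i=3, period=14)
emit factor 3: 'acggdcddccbecg' (i=17, period=14)
emit factor 4: 'a' (i=31, period=1)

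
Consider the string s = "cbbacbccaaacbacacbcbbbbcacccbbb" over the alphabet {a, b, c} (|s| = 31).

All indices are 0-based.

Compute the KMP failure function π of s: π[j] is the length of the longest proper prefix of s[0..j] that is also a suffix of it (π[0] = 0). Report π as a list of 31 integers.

[0, 0, 0, 0, 1, 2, 1, 1, 0, 0, 0, 1, 2, 0, 1, 0, 1, 2, 1, 2, 3, 0, 0, 1, 0, 1, 1, 1, 2, 3, 0]

π[0] = 0
j=1 s[j]='b': π[1]=0 (border '')
j=2 s[j]='b': π[2]=0 (border '')
j=3 s[j]='a': π[3]=0 (border '')
j=4 s[j]='c': π[4]=1 (border 'c')
j=5 s[j]='b': π[5]=2 (border 'cb')
j=6 s[j]='c': k: 2→0; π[6]=1 (border 'c')
j=7 s[j]='c': k: 1→0; π[7]=1 (border 'c')
j=8 s[j]='a': k: 1→0; π[8]=0 (border '')
j=9 s[j]='a': π[9]=0 (border '')
j=10 s[j]='a': π[10]=0 (border '')
j=11 s[j]='c': π[11]=1 (border 'c')
j=12 s[j]='b': π[12]=2 (border 'cb')
j=13 s[j]='a': k: 2→0; π[13]=0 (border '')
j=14 s[j]='c': π[14]=1 (border 'c')
j=15 s[j]='a': k: 1→0; π[15]=0 (border '')
j=16 s[j]='c': π[16]=1 (border 'c')
j=17 s[j]='b': π[17]=2 (border 'cb')
j=18 s[j]='c': k: 2→0; π[18]=1 (border 'c')
j=19 s[j]='b': π[19]=2 (border 'cb')
j=20 s[j]='b': π[20]=3 (border 'cbb')
j=21 s[j]='b': k: 3→0; π[21]=0 (border '')
j=22 s[j]='b': π[22]=0 (border '')
j=23 s[j]='c': π[23]=1 (border 'c')
j=24 s[j]='a': k: 1→0; π[24]=0 (border '')
j=25 s[j]='c': π[25]=1 (border 'c')
j=26 s[j]='c': k: 1→0; π[26]=1 (border 'c')
j=27 s[j]='c': k: 1→0; π[27]=1 (border 'c')
j=28 s[j]='b': π[28]=2 (border 'cb')
j=29 s[j]='b': π[29]=3 (border 'cbb')
j=30 s[j]='b': k: 3→0; π[30]=0 (border '')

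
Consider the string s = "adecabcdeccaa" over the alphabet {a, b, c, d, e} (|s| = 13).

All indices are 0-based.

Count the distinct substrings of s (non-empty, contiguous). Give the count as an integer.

rank→(start, suffix):
  0 → (12, 'a')
  1 → (11, 'aa')
  2 → (4, 'abcdeccaa')
  3 → (0, 'adecabcdeccaa')
  4 → (5, 'bcdeccaa')
  5 → (10, 'caa')
  6 → (3, 'cabcdeccaa')
  7 → (9, 'ccaa')
  8 → (6, 'cdeccaa')
  9 → (1, 'decabcdeccaa')
  10 → (7, 'deccaa')
  11 → (2, 'ecabcdeccaa')
  12 → (8, 'eccaa')

SA = [12, 11, 4, 0, 5, 10, 3, 9, 6, 1, 7, 2, 8]
i: (SA[i-1],SA[i]) lcp shared
  1: (12,11) 1 'a'
  2: (11,4) 1 'a'
  3: (4,0) 1 'a'
  4: (0,5) 0 ''
  5: (5,10) 0 ''
  6: (10,3) 2 'ca'
  7: (3,9) 1 'c'
  8: (9,6) 1 'c'
  9: (6,1) 0 ''
  10: (1,7) 3 'dec'
  11: (7,2) 0 ''
  12: (2,8) 2 'ec'

n(n+1)/2 = 13·14/2 = 91
Σ LCP = 0 + 1 + 1 + 1 + 0 + 0 + 2 + 1 + 1 + 0 + 3 + 0 + 2 = 12
distinct = 91 − 12 = 79

79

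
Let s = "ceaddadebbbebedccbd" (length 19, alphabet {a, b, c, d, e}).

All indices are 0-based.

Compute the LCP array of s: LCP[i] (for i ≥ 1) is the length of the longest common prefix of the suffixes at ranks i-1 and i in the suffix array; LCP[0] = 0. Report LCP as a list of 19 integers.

rank | idx | suffix
   0 |   2 | addadebbbebedccbd
   1 |   5 | adebbbebedccbd
   2 |   8 | bbbebedccbd
   3 |   9 | bbebedccbd
   4 |  17 | bd
   5 |  10 | bebedccbd
   6 |  12 | bedccbd
   7 |  16 | cbd
   8 |  15 | ccbd
   9 |   0 | ceaddadebbbebedccbd
  10 |  18 | d
  11 |   4 | dadebbbebedccbd
  12 |  14 | dccbd
  13 |   3 | ddadebbbebedccbd
  14 |   6 | debbbebedccbd
  15 |   1 | eaddadebbbebedccbd
  16 |   7 | ebbbebedccbd
  17 |  11 | ebedccbd
  18 |  13 | edccbd

SA = [2, 5, 8, 9, 17, 10, 12, 16, 15, 0, 18, 4, 14, 3, 6, 1, 7, 11, 13]
[i] adj suffixes → lcp
  [1] 2/5 → 2 ('ad')
  [2] 5/8 → 0 ('')
  [3] 8/9 → 2 ('bb')
  [4] 9/17 → 1 ('b')
  [5] 17/10 → 1 ('b')
  [6] 10/12 → 2 ('be')
  [7] 12/16 → 0 ('')
  [8] 16/15 → 1 ('c')
  [9] 15/0 → 1 ('c')
  [10] 0/18 → 0 ('')
  [11] 18/4 → 1 ('d')
  [12] 4/14 → 1 ('d')
  [13] 14/3 → 1 ('d')
  [14] 3/6 → 1 ('d')
  [15] 6/1 → 0 ('')
  [16] 1/7 → 1 ('e')
  [17] 7/11 → 2 ('eb')
  [18] 11/13 → 1 ('e')

[0, 2, 0, 2, 1, 1, 2, 0, 1, 1, 0, 1, 1, 1, 1, 0, 1, 2, 1]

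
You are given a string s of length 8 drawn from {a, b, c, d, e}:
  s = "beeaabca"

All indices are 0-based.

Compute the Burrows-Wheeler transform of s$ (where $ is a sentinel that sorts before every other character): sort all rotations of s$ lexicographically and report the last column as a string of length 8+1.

rank  rotation   last
    0  $beeaabca  a
    1  a$beeaabc  c
    2  aabca$bee  e
    3  abca$beea  a
    4  bca$beeaa  a
    5  beeaabca$  $
    6  ca$beeaab  b
    7  eaabca$be  e
    8  eeaabca$b  b

aceaa$beb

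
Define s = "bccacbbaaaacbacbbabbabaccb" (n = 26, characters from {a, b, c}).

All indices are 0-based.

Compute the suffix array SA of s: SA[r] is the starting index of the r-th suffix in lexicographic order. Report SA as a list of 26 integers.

rank | idx | suffix
   0 |   7 | aaaacbacbbabbabaccb
   1 |   8 | aaacbacbbabbabaccb
   2 |   9 | aacbacbbabbabaccb
   3 |  20 | abaccb
   4 |  17 | abbabaccb
   5 |  10 | acbacbbabbabaccb
   6 |   3 | acbbaaaacbacbbabbabaccb
   7 |  13 | acbbabbabaccb
   8 |  22 | accb
   9 |  25 | b
  10 |   6 | baaaacbacbbabbabaccb
  11 |  19 | babaccb
  12 |  16 | babbabaccb
  13 |  12 | bacbbabbabaccb
  14 |  21 | baccb
  15 |   5 | bbaaaacbacbbabbabaccb
  16 |  18 | bbabaccb
  17 |  15 | bbabbabaccb
  18 |   0 | bccacbbaaaacbacbbabbabaccb
  19 |   2 | cacbbaaaacbacbbabbabaccb
  20 |  24 | cb
  21 |  11 | cbacbbabbabaccb
  22 |   4 | cbbaaaacbacbbabbabaccb
  23 |  14 | cbbabbabaccb
  24 |   1 | ccacbbaaaacbacbbabbabaccb
  25 |  23 | ccb

[7, 8, 9, 20, 17, 10, 3, 13, 22, 25, 6, 19, 16, 12, 21, 5, 18, 15, 0, 2, 24, 11, 4, 14, 1, 23]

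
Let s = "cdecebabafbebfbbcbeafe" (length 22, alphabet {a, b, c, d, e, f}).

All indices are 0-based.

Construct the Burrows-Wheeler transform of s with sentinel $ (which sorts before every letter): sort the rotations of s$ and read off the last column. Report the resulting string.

ebbeeafbcfeb$ecfbcbdbaa

rank  rotation                 last
    0  $cdecebabafbebfbbcbeafe  e
    1  abafbebfbbcbeafe$cdeceb  b
    2  afbebfbbcbeafe$cdecebab  b
    3  afe$cdecebabafbebfbbcbe  e
    4  babafbebfbbcbeafe$cdece  e
    5  bafbebfbbcbeafe$cdeceba  a
    6  bbcbeafe$cdecebabafbebf  f
    7  bcbeafe$cdecebabafbebfb  b
    8  beafe$cdecebabafbebfbbc  c
    9  bebfbbcbeafe$cdecebabaf  f
   10  bfbbcbeafe$cdecebabafbe  e
   11  cbeafe$cdecebabafbebfbb  b
   12  cdecebabafbebfbbcbeafe$  $
   13  cebabafbebfbbcbeafe$cde  e
   14  decebabafbebfbbcbeafe$c  c
   15  e$cdecebabafbebfbbcbeaf  f
   16  eafe$cdecebabafbebfbbcb  b
   17  ebabafbebfbbcbeafe$cdec  c
   18  ebfbbcbeafe$cdecebabafb  b
   19  ecebabafbebfbbcbeafe$cd  d
   20  fbbcbeafe$cdecebabafbeb  b
   21  fbebfbbcbeafe$cdecebaba  a
   22  fe$cdecebabafbebfbbcbea  a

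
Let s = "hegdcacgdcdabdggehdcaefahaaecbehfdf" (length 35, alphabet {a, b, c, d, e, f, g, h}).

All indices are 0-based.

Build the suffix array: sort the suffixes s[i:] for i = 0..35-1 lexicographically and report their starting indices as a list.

[25, 11, 5, 26, 20, 23, 12, 29, 4, 19, 28, 9, 6, 10, 3, 18, 8, 33, 13, 27, 21, 1, 16, 30, 34, 22, 32, 2, 7, 15, 14, 24, 17, 0, 31]

rank→(start, suffix):
  0 → (25, 'aaecbehfdf')
  1 → (11, 'abdggehdcaefahaaecbehfdf')
  2 → (5, 'acgdcdabdggehdcaefahaaecbehfdf')
  3 → (26, 'aecbehfdf')
  4 → (20, 'aefahaaecbehfdf')
  5 → (23, 'ahaaecbehfdf')
  6 → (12, 'bdggehdcaefahaaecbehfdf')
  7 → (29, 'behfdf')
  8 → (4, 'cacgdcdabdggehdcaefahaaecbehfdf')
  9 → (19, 'caefahaaecbehfdf')
  10 → (28, 'cbehfdf')
  11 → (9, 'cdabdggehdcaefahaaecbehfdf')
  12 → (6, 'cgdcdabdggehdcaefahaaecbehfdf')
  13 → (10, 'dabdggehdcaefahaaecbehfdf')
  14 → (3, 'dcacgdcdabdggehdcaefahaaecbehfdf')
  15 → (18, 'dcaefahaaecbehfdf')
  16 → (8, 'dcdabdggehdcaefahaaecbehfdf')
  17 → (33, 'df')
  18 → (13, 'dggehdcaefahaaecbehfdf')
  19 → (27, 'ecbehfdf')
  20 → (21, 'efahaaecbehfdf')
  21 → (1, 'egdcacgdcdabdggehdcaefahaaecbehfdf')
  22 → (16, 'ehdcaefahaaecbehfdf')
  23 → (30, 'ehfdf')
  24 → (34, 'f')
  25 → (22, 'fahaaecbehfdf')
  26 → (32, 'fdf')
  27 → (2, 'gdcacgdcdabdggehdcaefahaaecbehfdf')
  28 → (7, 'gdcdabdggehdcaefahaaecbehfdf')
  29 → (15, 'gehdcaefahaaecbehfdf')
  30 → (14, 'ggehdcaefahaaecbehfdf')
  31 → (24, 'haaecbehfdf')
  32 → (17, 'hdcaefahaaecbehfdf')
  33 → (0, 'hegdcacgdcdabdggehdcaefahaaecbehfdf')
  34 → (31, 'hfdf')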